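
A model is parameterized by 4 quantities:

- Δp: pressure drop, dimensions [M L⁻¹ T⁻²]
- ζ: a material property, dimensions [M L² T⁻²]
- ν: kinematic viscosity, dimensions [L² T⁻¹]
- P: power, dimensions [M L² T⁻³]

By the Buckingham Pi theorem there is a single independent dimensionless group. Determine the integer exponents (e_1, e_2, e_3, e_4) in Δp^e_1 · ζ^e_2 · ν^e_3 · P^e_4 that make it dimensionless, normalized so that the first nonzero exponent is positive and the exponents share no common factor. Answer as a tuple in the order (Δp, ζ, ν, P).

M: e_1·(1) + e_2·(1) + e_3·(0) + e_4·(1) = 0
L: e_1·(-1) + e_2·(2) + e_3·(2) + e_4·(2) = 0
T: e_1·(-2) + e_2·(-2) + e_3·(-1) + e_4·(-3) = 0
Solving this homogeneous linear system for the smallest-integer solution (first nonzero entry positive) gives (2, 1, 3, -3).

(2, 1, 3, -3)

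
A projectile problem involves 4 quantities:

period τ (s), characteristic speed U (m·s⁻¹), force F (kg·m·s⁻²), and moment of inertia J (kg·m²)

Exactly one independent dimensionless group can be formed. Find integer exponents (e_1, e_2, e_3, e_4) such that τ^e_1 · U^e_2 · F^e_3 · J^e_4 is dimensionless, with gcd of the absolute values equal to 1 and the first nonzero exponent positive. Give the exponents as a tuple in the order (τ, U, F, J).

M: e_1·(0) + e_2·(0) + e_3·(1) + e_4·(1) = 0
L: e_1·(0) + e_2·(1) + e_3·(1) + e_4·(2) = 0
T: e_1·(1) + e_2·(-1) + e_3·(-2) + e_4·(0) = 0
Solving this homogeneous linear system for the smallest-integer solution (first nonzero entry positive) gives (3, 1, 1, -1).

(3, 1, 1, -1)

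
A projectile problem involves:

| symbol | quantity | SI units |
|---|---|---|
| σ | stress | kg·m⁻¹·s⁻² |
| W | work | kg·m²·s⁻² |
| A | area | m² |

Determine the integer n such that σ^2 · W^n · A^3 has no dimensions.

Balance the M exponent: (1)·n from W, plus 2·(1) + 3·(0) = 2 from the rest, must sum to zero.
n + 2 = 0, so n = -2.

-2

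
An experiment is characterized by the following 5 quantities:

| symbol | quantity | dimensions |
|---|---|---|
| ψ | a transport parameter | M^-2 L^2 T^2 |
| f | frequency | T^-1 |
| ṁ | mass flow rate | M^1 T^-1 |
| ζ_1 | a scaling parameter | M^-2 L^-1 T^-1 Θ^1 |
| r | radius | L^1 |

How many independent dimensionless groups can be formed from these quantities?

1

There are 5 variables and 4 base dimensions (M, L, T, Θ).
The dimension matrix has rank 4.
Independent dimensionless groups: 5 − 4 = 1.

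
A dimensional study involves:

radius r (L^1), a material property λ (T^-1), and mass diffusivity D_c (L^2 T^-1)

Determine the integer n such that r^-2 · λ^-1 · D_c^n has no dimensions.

Balance the L exponent: (2)·n from D_c, plus −2·(1) − (0) = -2 from the rest, must sum to zero.
2n − 2 = 0, so n = 1.

1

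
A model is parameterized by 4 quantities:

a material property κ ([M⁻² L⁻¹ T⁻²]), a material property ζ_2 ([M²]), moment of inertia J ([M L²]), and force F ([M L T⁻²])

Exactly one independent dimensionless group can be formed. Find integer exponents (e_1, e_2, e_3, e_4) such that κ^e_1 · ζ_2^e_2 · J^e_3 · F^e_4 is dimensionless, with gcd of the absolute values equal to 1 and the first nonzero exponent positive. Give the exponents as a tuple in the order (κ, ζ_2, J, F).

(1, 1, 1, -1)

M: e_1·(-2) + e_2·(2) + e_3·(1) + e_4·(1) = 0
L: e_1·(-1) + e_2·(0) + e_3·(2) + e_4·(1) = 0
T: e_1·(-2) + e_2·(0) + e_3·(0) + e_4·(-2) = 0
Solving this homogeneous linear system for the smallest-integer solution (first nonzero entry positive) gives (1, 1, 1, -1).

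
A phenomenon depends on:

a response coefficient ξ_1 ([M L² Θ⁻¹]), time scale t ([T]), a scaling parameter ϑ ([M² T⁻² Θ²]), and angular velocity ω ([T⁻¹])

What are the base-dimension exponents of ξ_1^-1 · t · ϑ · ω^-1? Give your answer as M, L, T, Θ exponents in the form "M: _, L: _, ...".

Collect each base-dimension exponent across the product:
  M: −(1) + (0) + (2) − (0) = 1
  L: −(2) + (0) + (0) − (0) = -2
  T: −(0) + (1) + (-2) − (-1) = 0
  Θ: −(-1) + (0) + (2) − (0) = 3
So the dimensions are [M L⁻² Θ³].

M: 1, L: -2, T: 0, Θ: 3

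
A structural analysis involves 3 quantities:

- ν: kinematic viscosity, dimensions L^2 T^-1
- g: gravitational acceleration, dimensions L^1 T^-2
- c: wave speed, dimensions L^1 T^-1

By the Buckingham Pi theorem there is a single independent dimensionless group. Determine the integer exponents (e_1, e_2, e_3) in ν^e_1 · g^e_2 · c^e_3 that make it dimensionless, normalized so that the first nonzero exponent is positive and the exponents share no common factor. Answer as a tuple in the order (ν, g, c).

(1, 1, -3)

L: e_1·(2) + e_2·(1) + e_3·(1) = 0
T: e_1·(-1) + e_2·(-2) + e_3·(-1) = 0
Solving this homogeneous linear system for the smallest-integer solution (first nonzero entry positive) gives (1, 1, -3).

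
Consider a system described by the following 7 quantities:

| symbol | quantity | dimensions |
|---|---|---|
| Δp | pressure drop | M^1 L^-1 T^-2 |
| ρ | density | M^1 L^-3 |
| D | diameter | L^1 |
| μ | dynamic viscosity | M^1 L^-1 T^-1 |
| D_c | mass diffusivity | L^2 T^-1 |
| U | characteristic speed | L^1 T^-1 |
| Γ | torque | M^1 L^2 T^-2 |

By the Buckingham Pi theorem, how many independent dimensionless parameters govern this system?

4

There are 7 variables and 3 base dimensions (M, L, T).
The dimension matrix has rank 3.
Independent dimensionless groups: 7 − 3 = 4.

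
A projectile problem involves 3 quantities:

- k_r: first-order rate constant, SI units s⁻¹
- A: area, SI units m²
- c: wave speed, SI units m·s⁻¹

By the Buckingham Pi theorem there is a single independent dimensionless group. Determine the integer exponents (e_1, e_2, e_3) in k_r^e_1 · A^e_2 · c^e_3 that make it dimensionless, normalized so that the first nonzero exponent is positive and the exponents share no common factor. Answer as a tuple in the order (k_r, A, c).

(2, 1, -2)

L: e_1·(0) + e_2·(2) + e_3·(1) = 0
T: e_1·(-1) + e_2·(0) + e_3·(-1) = 0
Solving this homogeneous linear system for the smallest-integer solution (first nonzero entry positive) gives (2, 1, -2).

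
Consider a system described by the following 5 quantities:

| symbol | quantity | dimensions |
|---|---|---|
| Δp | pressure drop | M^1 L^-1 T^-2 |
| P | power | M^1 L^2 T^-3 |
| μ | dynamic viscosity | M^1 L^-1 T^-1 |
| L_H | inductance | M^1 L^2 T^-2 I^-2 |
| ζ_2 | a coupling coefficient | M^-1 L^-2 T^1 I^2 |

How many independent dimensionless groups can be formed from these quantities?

There are 5 variables and 4 base dimensions (M, L, T, I).
The dimension matrix has rank 4.
Independent dimensionless groups: 5 − 4 = 1.

1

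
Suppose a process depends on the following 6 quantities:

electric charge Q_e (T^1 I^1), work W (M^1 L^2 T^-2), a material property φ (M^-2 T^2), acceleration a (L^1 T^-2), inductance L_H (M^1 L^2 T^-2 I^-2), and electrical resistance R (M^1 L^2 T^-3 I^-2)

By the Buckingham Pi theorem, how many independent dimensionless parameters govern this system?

There are 6 variables and 4 base dimensions (M, L, T, I).
The dimension matrix has rank 4.
Independent dimensionless groups: 6 − 4 = 2.

2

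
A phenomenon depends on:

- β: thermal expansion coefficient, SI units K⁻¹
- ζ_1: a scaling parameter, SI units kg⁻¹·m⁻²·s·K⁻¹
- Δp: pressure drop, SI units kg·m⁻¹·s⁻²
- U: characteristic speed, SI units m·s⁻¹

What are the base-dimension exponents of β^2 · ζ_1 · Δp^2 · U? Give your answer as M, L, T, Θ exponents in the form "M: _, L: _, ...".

Collect each base-dimension exponent across the product:
  M: 2·(0) + (-1) + 2·(1) + (0) = 1
  L: 2·(0) + (-2) + 2·(-1) + (1) = -3
  T: 2·(0) + (1) + 2·(-2) + (-1) = -4
  Θ: 2·(-1) + (-1) + 2·(0) + (0) = -3
So the dimensions are [M L⁻³ T⁻⁴ Θ⁻³].

M: 1, L: -3, T: -4, Θ: -3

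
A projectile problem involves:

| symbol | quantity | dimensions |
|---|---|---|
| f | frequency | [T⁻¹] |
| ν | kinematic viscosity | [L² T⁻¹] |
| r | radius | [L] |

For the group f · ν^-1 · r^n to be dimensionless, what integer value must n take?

2

Balance the L exponent: (1)·n from r, plus (0) − (2) = -2 from the rest, must sum to zero.
n − 2 = 0, so n = 2.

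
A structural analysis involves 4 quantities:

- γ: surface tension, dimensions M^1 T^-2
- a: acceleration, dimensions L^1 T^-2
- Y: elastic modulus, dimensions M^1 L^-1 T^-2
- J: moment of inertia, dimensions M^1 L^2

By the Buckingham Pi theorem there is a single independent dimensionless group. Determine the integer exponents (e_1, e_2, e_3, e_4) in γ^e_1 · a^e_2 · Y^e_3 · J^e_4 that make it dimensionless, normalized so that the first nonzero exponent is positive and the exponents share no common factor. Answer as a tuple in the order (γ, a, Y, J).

(4, -1, -3, -1)

M: e_1·(1) + e_2·(0) + e_3·(1) + e_4·(1) = 0
L: e_1·(0) + e_2·(1) + e_3·(-1) + e_4·(2) = 0
T: e_1·(-2) + e_2·(-2) + e_3·(-2) + e_4·(0) = 0
Solving this homogeneous linear system for the smallest-integer solution (first nonzero entry positive) gives (4, -1, -3, -1).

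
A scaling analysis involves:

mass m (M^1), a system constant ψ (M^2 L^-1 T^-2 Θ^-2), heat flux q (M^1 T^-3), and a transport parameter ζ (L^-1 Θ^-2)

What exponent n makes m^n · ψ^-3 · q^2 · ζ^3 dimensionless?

Balance the M exponent: (1)·n from m, plus −3·(2) + 2·(1) + 3·(0) = -4 from the rest, must sum to zero.
n − 4 = 0, so n = 4.

4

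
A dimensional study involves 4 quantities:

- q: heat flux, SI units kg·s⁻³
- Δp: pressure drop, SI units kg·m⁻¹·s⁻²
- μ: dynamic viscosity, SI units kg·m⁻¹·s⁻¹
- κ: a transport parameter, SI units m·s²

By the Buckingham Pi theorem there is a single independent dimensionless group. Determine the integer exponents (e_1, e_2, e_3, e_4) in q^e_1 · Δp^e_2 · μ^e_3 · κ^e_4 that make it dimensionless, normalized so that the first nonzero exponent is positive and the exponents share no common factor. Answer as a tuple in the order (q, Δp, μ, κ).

M: e_1·(1) + e_2·(1) + e_3·(1) + e_4·(0) = 0
L: e_1·(0) + e_2·(-1) + e_3·(-1) + e_4·(1) = 0
T: e_1·(-3) + e_2·(-2) + e_3·(-1) + e_4·(2) = 0
Solving this homogeneous linear system for the smallest-integer solution (first nonzero entry positive) gives (1, -4, 3, -1).

(1, -4, 3, -1)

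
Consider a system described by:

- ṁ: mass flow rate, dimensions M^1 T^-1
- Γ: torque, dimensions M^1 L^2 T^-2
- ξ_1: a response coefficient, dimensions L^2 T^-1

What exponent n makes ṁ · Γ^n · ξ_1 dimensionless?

-1

Balance the M exponent: (1)·n from Γ, plus (1) + (0) = 1 from the rest, must sum to zero.
n + 1 = 0, so n = -1.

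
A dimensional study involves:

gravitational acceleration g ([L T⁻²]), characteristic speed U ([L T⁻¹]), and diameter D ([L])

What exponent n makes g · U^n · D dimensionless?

-2

Balance the L exponent: (1)·n from U, plus (1) + (1) = 2 from the rest, must sum to zero.
n + 2 = 0, so n = -2.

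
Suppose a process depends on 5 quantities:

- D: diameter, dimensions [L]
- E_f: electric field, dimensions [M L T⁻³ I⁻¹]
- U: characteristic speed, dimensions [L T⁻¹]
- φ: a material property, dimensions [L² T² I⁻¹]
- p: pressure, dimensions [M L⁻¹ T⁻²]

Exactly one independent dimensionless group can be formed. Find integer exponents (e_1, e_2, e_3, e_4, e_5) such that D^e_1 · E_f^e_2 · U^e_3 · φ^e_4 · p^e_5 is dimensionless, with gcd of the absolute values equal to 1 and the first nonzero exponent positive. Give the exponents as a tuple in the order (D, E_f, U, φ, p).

M: e_1·(0) + e_2·(1) + e_3·(0) + e_4·(0) + e_5·(1) = 0
L: e_1·(1) + e_2·(1) + e_3·(1) + e_4·(2) + e_5·(-1) = 0
T: e_1·(0) + e_2·(-3) + e_3·(-1) + e_4·(2) + e_5·(-2) = 0
I: e_1·(0) + e_2·(-1) + e_3·(0) + e_4·(-1) + e_5·(0) = 0
Solving this homogeneous linear system for the smallest-integer solution (first nonzero entry positive) gives (3, 1, -3, -1, -1).

(3, 1, -3, -1, -1)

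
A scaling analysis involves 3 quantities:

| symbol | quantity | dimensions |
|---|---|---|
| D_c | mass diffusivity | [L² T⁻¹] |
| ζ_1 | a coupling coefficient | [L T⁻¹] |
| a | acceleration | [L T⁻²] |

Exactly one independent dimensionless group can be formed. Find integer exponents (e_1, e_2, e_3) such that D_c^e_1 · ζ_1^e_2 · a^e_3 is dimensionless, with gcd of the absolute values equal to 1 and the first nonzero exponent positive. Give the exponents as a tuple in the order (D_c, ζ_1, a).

L: e_1·(2) + e_2·(1) + e_3·(1) = 0
T: e_1·(-1) + e_2·(-1) + e_3·(-2) = 0
Solving this homogeneous linear system for the smallest-integer solution (first nonzero entry positive) gives (1, -3, 1).

(1, -3, 1)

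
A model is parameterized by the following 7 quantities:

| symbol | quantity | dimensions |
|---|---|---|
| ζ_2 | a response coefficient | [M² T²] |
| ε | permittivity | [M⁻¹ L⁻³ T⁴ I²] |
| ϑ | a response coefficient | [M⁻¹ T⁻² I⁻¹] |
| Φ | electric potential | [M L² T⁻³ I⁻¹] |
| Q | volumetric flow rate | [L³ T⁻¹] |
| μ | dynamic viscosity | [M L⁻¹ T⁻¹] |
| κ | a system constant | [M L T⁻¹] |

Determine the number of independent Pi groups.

3

There are 7 variables and 4 base dimensions (M, L, T, I).
The dimension matrix has rank 4.
Independent dimensionless groups: 7 − 4 = 3.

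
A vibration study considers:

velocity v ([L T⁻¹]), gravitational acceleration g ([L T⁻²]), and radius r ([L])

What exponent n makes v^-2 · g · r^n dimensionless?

1

Balance the L exponent: (1)·n from r, plus −2·(1) + (1) = -1 from the rest, must sum to zero.
n − 1 = 0, so n = 1.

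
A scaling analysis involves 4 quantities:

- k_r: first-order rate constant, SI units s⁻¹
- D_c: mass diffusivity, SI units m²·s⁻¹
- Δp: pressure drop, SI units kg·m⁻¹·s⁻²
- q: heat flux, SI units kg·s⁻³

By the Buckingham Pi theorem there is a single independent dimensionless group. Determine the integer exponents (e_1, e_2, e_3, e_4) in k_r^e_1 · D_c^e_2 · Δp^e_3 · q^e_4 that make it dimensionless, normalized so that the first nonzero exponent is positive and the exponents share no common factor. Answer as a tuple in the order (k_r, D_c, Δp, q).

(1, 1, 2, -2)

M: e_1·(0) + e_2·(0) + e_3·(1) + e_4·(1) = 0
L: e_1·(0) + e_2·(2) + e_3·(-1) + e_4·(0) = 0
T: e_1·(-1) + e_2·(-1) + e_3·(-2) + e_4·(-3) = 0
Solving this homogeneous linear system for the smallest-integer solution (first nonzero entry positive) gives (1, 1, 2, -2).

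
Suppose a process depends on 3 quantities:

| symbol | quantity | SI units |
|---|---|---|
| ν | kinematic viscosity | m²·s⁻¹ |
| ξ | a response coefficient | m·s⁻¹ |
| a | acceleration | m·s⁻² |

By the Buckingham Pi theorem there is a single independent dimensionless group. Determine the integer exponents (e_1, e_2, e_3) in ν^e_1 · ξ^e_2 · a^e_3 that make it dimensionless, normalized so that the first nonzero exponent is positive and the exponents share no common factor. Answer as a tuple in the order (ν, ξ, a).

L: e_1·(2) + e_2·(1) + e_3·(1) = 0
T: e_1·(-1) + e_2·(-1) + e_3·(-2) = 0
Solving this homogeneous linear system for the smallest-integer solution (first nonzero entry positive) gives (1, -3, 1).

(1, -3, 1)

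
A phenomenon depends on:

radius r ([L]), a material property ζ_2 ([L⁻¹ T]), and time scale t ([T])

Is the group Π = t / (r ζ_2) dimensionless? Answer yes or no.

Sum the exponent of each base dimension across the product:
  L: −[r]_L − [ζ_2]_L + [t]_L = −(1) − (-1) + (0) = 0
  T: −[r]_T − [ζ_2]_T + [t]_T = −(0) − (1) + (1) = 0
All base exponents vanish — dimensionless.

yes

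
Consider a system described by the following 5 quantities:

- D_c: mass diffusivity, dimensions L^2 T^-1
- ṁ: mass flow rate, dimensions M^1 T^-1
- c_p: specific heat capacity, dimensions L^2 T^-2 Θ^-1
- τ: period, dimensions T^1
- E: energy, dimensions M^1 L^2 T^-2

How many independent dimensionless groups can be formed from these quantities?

There are 5 variables and 4 base dimensions (M, L, T, Θ).
The dimension matrix has rank 4.
Independent dimensionless groups: 5 − 4 = 1.

1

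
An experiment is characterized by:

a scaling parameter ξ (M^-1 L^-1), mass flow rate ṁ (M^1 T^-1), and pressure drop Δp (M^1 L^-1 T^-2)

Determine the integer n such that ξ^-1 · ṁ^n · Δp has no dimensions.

-2

Balance the M exponent: (1)·n from ṁ, plus −(-1) + (1) = 2 from the rest, must sum to zero.
n + 2 = 0, so n = -2.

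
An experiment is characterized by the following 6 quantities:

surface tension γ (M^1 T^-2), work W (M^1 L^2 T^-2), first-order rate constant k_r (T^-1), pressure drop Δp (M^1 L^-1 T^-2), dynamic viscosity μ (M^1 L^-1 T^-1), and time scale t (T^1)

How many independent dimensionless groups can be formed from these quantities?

There are 6 variables and 3 base dimensions (M, L, T).
The dimension matrix has rank 3.
Independent dimensionless groups: 6 − 3 = 3.

3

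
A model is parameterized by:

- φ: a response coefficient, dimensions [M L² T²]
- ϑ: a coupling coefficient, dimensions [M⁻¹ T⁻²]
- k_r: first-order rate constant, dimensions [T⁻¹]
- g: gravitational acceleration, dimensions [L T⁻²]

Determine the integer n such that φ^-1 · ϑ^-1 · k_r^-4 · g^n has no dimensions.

2

Balance the L exponent: (1)·n from g, plus −(2) − (0) − 4·(0) = -2 from the rest, must sum to zero.
n − 2 = 0, so n = 2.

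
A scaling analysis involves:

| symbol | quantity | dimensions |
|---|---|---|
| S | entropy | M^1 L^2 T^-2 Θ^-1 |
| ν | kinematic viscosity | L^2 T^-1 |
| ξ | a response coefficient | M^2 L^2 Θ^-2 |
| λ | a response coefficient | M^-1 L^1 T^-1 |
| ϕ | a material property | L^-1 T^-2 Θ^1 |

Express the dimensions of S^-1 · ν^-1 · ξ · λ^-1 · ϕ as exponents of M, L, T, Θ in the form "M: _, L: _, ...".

M: 2, L: -4, T: 2, Θ: 0

Collect each base-dimension exponent across the product:
  M: −(1) − (0) + (2) − (-1) + (0) = 2
  L: −(2) − (2) + (2) − (1) + (-1) = -4
  T: −(-2) − (-1) + (0) − (-1) + (-2) = 2
  Θ: −(-1) − (0) + (-2) − (0) + (1) = 0
So the dimensions are [M² L⁻⁴ T²].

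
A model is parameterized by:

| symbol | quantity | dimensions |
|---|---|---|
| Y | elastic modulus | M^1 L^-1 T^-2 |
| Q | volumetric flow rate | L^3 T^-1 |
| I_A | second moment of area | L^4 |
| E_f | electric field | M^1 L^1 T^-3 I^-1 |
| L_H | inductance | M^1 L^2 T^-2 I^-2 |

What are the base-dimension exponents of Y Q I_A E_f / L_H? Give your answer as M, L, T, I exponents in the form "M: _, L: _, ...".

M: 1, L: 5, T: -4, I: 1

Collect each base-dimension exponent across the product:
  M: (1) + (0) + (0) + (1) − (1) = 1
  L: (-1) + (3) + (4) + (1) − (2) = 5
  T: (-2) + (-1) + (0) + (-3) − (-2) = -4
  I: (0) + (0) + (0) + (-1) − (-2) = 1
So the dimensions are [M L⁵ T⁻⁴ I].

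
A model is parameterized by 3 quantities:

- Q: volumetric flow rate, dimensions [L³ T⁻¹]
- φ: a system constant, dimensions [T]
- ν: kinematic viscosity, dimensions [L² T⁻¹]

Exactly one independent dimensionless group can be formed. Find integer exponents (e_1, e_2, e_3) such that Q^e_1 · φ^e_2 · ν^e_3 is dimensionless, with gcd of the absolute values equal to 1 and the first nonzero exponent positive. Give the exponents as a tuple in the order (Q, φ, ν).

(2, -1, -3)

L: e_1·(3) + e_2·(0) + e_3·(2) = 0
T: e_1·(-1) + e_2·(1) + e_3·(-1) = 0
Solving this homogeneous linear system for the smallest-integer solution (first nonzero entry positive) gives (2, -1, -3).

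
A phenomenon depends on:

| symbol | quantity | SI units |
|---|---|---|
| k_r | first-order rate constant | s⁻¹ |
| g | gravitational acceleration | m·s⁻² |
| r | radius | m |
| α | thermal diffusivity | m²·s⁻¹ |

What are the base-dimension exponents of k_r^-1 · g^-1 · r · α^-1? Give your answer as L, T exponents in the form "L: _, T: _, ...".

Collect each base-dimension exponent across the product:
  L: −(0) − (1) + (1) − (2) = -2
  T: −(-1) − (-2) + (0) − (-1) = 4
So the dimensions are [L⁻² T⁴].

L: -2, T: 4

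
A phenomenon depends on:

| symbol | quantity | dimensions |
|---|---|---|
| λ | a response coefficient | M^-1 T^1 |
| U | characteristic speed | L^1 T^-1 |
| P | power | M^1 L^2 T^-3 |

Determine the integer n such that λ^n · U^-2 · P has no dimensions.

Balance the M exponent: (-1)·n from λ, plus −2·(0) + (1) = 1 from the rest, must sum to zero.
−n + 1 = 0, so n = 1.

1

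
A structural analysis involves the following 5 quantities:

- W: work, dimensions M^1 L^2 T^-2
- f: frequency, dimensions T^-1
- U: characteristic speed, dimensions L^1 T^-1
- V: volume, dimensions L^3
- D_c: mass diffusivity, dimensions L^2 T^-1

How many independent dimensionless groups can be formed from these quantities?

There are 5 variables and 3 base dimensions (M, L, T).
The dimension matrix has rank 3.
Independent dimensionless groups: 5 − 3 = 2.

2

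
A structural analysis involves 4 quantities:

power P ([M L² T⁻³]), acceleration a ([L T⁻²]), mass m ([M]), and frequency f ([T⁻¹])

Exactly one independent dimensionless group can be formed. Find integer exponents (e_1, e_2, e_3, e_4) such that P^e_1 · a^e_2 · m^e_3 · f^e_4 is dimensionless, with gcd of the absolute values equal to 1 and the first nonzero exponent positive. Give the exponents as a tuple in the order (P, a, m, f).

(1, -2, -1, 1)

M: e_1·(1) + e_2·(0) + e_3·(1) + e_4·(0) = 0
L: e_1·(2) + e_2·(1) + e_3·(0) + e_4·(0) = 0
T: e_1·(-3) + e_2·(-2) + e_3·(0) + e_4·(-1) = 0
Solving this homogeneous linear system for the smallest-integer solution (first nonzero entry positive) gives (1, -2, -1, 1).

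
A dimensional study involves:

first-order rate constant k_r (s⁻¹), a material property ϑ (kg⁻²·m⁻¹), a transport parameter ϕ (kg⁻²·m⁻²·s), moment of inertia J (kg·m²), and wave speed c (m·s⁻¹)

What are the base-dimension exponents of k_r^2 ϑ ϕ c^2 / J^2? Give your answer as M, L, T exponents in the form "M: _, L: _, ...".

Collect each base-dimension exponent across the product:
  M: 2·(0) + (-2) + (-2) − 2·(1) + 2·(0) = -6
  L: 2·(0) + (-1) + (-2) − 2·(2) + 2·(1) = -5
  T: 2·(-1) + (0) + (1) − 2·(0) + 2·(-1) = -3
So the dimensions are [M⁻⁶ L⁻⁵ T⁻³].

M: -6, L: -5, T: -3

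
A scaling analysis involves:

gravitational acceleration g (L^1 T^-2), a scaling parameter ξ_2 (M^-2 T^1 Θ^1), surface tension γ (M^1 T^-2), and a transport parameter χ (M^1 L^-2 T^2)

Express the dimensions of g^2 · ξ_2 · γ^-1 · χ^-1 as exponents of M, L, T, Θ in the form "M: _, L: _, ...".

M: -4, L: 4, T: -3, Θ: 1

Collect each base-dimension exponent across the product:
  M: 2·(0) + (-2) − (1) − (1) = -4
  L: 2·(1) + (0) − (0) − (-2) = 4
  T: 2·(-2) + (1) − (-2) − (2) = -3
  Θ: 2·(0) + (1) − (0) − (0) = 1
So the dimensions are [M⁻⁴ L⁴ T⁻³ Θ].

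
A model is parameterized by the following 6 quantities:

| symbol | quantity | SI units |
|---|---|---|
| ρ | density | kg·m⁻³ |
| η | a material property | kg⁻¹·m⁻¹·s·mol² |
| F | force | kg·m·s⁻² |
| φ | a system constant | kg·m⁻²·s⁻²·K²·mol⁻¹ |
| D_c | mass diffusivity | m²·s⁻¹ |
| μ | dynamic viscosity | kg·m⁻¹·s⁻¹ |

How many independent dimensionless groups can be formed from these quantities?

2

There are 6 variables and 5 base dimensions (M, L, T, Θ, N).
The dimension matrix has rank 4 (less than 5: the dimension vectors are linearly dependent).
Independent dimensionless groups: 6 − 4 = 2.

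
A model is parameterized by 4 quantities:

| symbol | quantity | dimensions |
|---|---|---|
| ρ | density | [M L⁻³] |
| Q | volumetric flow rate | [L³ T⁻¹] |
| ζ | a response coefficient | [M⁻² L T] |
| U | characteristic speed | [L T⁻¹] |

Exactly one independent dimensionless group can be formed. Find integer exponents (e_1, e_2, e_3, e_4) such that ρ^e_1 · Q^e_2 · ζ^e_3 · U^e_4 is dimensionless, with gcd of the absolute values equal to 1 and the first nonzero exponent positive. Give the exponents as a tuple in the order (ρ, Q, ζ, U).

M: e_1·(1) + e_2·(0) + e_3·(-2) + e_4·(0) = 0
L: e_1·(-3) + e_2·(3) + e_3·(1) + e_4·(1) = 0
T: e_1·(0) + e_2·(-1) + e_3·(1) + e_4·(-1) = 0
Solving this homogeneous linear system for the smallest-integer solution (first nonzero entry positive) gives (2, 2, 1, -1).

(2, 2, 1, -1)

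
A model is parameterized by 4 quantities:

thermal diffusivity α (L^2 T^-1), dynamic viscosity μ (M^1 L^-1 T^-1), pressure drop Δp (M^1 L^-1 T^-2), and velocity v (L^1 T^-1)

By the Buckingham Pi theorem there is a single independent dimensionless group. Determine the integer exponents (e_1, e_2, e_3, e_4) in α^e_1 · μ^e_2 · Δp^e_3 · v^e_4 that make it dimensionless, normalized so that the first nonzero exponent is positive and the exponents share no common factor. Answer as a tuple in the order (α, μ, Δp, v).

(1, -1, 1, -2)

M: e_1·(0) + e_2·(1) + e_3·(1) + e_4·(0) = 0
L: e_1·(2) + e_2·(-1) + e_3·(-1) + e_4·(1) = 0
T: e_1·(-1) + e_2·(-1) + e_3·(-2) + e_4·(-1) = 0
Solving this homogeneous linear system for the smallest-integer solution (first nonzero entry positive) gives (1, -1, 1, -2).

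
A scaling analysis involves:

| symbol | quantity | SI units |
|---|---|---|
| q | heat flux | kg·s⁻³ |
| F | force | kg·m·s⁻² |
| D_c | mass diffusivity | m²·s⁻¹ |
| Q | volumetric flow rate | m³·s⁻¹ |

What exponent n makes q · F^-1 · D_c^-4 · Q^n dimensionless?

Balance the L exponent: (3)·n from Q, plus (0) − (1) − 4·(2) = -9 from the rest, must sum to zero.
3n − 9 = 0, so n = 3.

3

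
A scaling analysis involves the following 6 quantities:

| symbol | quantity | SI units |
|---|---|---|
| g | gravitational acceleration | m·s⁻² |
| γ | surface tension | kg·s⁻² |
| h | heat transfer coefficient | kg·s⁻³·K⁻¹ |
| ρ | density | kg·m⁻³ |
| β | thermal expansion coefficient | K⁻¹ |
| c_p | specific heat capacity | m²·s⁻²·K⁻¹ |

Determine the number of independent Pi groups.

There are 6 variables and 4 base dimensions (M, L, T, Θ).
The dimension matrix has rank 4.
Independent dimensionless groups: 6 − 4 = 2.

2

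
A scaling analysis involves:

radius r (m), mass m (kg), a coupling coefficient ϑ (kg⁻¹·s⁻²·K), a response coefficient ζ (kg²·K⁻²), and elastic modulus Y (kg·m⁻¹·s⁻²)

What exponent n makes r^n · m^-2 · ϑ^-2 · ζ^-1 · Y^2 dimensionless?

2

Balance the L exponent: (1)·n from r, plus −2·(0) − 2·(0) − (0) + 2·(-1) = -2 from the rest, must sum to zero.
n − 2 = 0, so n = 2.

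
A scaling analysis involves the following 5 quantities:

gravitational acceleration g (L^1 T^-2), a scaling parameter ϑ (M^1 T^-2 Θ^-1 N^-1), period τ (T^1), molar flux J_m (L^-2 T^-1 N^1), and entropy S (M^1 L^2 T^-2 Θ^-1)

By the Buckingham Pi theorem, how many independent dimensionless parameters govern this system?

1

There are 5 variables and 5 base dimensions (M, L, T, Θ, N).
The dimension matrix has rank 4 (less than 5: the dimension vectors are linearly dependent).
Independent dimensionless groups: 5 − 4 = 1.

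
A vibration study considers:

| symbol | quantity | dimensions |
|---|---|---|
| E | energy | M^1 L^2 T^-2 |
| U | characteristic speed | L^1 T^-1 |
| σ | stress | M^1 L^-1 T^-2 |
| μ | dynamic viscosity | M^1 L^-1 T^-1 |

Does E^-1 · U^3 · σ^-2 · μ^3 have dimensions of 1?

yes

Sum the exponent of each base dimension across the product:
  M: −[E]_M + 3·[U]_M − 2·[σ]_M + 3·[μ]_M = −(1) + 3·(0) − 2·(1) + 3·(1) = 0
  L: −[E]_L + 3·[U]_L − 2·[σ]_L + 3·[μ]_L = −(2) + 3·(1) − 2·(-1) + 3·(-1) = 0
  T: −[E]_T + 3·[U]_T − 2·[σ]_T + 3·[μ]_T = −(-2) + 3·(-1) − 2·(-2) + 3·(-1) = 0
All base exponents vanish — dimensionless.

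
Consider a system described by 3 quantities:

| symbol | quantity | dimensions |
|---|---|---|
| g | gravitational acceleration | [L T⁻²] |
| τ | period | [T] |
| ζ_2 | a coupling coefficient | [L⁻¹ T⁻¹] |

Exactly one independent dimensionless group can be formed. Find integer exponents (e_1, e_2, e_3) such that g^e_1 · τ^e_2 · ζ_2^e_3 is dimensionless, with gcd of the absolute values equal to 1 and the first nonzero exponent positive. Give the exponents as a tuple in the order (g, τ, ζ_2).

L: e_1·(1) + e_2·(0) + e_3·(-1) = 0
T: e_1·(-2) + e_2·(1) + e_3·(-1) = 0
Solving this homogeneous linear system for the smallest-integer solution (first nonzero entry positive) gives (1, 3, 1).

(1, 3, 1)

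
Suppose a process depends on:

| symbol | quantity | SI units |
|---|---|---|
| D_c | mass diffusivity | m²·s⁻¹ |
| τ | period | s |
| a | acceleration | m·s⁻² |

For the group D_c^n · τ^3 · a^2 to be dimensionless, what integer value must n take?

-1

Balance the L exponent: (2)·n from D_c, plus 3·(0) + 2·(1) = 2 from the rest, must sum to zero.
2n + 2 = 0, so n = -1.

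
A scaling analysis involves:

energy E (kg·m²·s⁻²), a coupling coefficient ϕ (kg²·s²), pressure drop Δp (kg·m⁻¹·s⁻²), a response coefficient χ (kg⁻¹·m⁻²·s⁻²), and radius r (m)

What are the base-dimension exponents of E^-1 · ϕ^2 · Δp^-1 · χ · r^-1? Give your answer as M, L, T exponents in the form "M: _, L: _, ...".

Collect each base-dimension exponent across the product:
  M: −(1) + 2·(2) − (1) + (-1) − (0) = 1
  L: −(2) + 2·(0) − (-1) + (-2) − (1) = -4
  T: −(-2) + 2·(2) − (-2) + (-2) − (0) = 6
So the dimensions are [M L⁻⁴ T⁶].

M: 1, L: -4, T: 6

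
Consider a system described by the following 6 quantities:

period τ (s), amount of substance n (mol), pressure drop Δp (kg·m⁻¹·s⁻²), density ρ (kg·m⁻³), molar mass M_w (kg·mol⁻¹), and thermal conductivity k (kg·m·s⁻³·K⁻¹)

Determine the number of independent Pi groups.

There are 6 variables and 5 base dimensions (M, L, T, Θ, N).
The dimension matrix has rank 5.
Independent dimensionless groups: 6 − 5 = 1.

1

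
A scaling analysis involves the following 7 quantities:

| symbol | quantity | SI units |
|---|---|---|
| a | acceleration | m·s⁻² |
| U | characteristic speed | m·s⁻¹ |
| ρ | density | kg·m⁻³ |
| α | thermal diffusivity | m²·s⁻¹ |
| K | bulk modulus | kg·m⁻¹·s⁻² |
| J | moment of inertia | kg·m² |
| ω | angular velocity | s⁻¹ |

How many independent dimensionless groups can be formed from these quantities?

4

There are 7 variables and 3 base dimensions (M, L, T).
The dimension matrix has rank 3.
Independent dimensionless groups: 7 − 3 = 4.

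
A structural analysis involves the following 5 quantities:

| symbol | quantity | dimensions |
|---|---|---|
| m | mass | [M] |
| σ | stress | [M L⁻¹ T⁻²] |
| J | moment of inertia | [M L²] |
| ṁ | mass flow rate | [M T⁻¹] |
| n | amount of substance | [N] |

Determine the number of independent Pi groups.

There are 5 variables and 4 base dimensions (M, L, T, N).
The dimension matrix has rank 4.
Independent dimensionless groups: 5 − 4 = 1.

1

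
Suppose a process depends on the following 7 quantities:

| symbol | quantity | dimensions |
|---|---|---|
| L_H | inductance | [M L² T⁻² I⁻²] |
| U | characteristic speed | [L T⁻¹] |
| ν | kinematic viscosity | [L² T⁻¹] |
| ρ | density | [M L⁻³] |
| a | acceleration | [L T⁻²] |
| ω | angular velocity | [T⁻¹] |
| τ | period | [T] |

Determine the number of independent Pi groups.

There are 7 variables and 4 base dimensions (M, L, T, I).
The dimension matrix has rank 4.
Independent dimensionless groups: 7 − 4 = 3.

3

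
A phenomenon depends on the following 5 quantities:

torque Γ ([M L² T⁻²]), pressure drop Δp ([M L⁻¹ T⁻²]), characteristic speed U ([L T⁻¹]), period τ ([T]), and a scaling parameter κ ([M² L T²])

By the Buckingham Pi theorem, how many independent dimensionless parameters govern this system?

2

There are 5 variables and 3 base dimensions (M, L, T).
The dimension matrix has rank 3.
Independent dimensionless groups: 5 − 3 = 2.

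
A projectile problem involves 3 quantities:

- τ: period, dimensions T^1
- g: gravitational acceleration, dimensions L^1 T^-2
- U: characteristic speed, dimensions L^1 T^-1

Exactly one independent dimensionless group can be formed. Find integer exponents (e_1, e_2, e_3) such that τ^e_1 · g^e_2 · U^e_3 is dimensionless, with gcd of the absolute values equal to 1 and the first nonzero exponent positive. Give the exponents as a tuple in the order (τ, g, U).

(1, 1, -1)

L: e_1·(0) + e_2·(1) + e_3·(1) = 0
T: e_1·(1) + e_2·(-2) + e_3·(-1) = 0
Solving this homogeneous linear system for the smallest-integer solution (first nonzero entry positive) gives (1, 1, -1).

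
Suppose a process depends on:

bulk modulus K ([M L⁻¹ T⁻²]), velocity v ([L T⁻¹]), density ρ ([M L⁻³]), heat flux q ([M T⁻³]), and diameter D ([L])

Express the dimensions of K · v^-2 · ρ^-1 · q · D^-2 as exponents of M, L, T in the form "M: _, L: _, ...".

M: 1, L: -2, T: -3

Collect each base-dimension exponent across the product:
  M: (1) − 2·(0) − (1) + (1) − 2·(0) = 1
  L: (-1) − 2·(1) − (-3) + (0) − 2·(1) = -2
  T: (-2) − 2·(-1) − (0) + (-3) − 2·(0) = -3
So the dimensions are [M L⁻² T⁻³].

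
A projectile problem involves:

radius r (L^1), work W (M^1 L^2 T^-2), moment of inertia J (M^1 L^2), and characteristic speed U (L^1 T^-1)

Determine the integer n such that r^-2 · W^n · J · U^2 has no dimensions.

-1

Balance the M exponent: (1)·n from W, plus −2·(0) + (1) + 2·(0) = 1 from the rest, must sum to zero.
n + 1 = 0, so n = -1.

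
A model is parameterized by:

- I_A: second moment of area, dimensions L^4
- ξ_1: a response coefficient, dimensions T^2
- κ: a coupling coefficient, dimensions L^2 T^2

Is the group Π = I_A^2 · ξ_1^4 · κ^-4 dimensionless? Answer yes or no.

yes

Sum the exponent of each base dimension across the product:
  L: 2·[I_A]_L + 4·[ξ_1]_L − 4·[κ]_L = 2·(4) + 4·(0) − 4·(2) = 0
  T: 2·[I_A]_T + 4·[ξ_1]_T − 4·[κ]_T = 2·(0) + 4·(2) − 4·(2) = 0
All base exponents vanish — dimensionless.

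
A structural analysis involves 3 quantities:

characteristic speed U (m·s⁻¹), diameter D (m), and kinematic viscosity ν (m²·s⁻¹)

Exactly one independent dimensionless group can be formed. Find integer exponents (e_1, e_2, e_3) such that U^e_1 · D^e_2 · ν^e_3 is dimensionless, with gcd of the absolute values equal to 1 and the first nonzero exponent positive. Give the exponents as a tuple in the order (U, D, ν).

(1, 1, -1)

L: e_1·(1) + e_2·(1) + e_3·(2) = 0
T: e_1·(-1) + e_2·(0) + e_3·(-1) = 0
Solving this homogeneous linear system for the smallest-integer solution (first nonzero entry positive) gives (1, 1, -1).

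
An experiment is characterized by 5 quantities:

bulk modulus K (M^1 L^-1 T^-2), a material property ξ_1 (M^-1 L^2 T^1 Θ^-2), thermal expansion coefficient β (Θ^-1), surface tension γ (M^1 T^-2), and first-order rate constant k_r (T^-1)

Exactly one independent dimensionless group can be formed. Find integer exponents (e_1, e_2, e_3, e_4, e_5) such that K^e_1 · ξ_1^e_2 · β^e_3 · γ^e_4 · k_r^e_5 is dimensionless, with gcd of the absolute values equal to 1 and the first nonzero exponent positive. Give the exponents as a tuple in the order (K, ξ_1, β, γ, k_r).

(2, 1, -2, -1, -1)

M: e_1·(1) + e_2·(-1) + e_3·(0) + e_4·(1) + e_5·(0) = 0
L: e_1·(-1) + e_2·(2) + e_3·(0) + e_4·(0) + e_5·(0) = 0
T: e_1·(-2) + e_2·(1) + e_3·(0) + e_4·(-2) + e_5·(-1) = 0
Θ: e_1·(0) + e_2·(-2) + e_3·(-1) + e_4·(0) + e_5·(0) = 0
Solving this homogeneous linear system for the smallest-integer solution (first nonzero entry positive) gives (2, 1, -2, -1, -1).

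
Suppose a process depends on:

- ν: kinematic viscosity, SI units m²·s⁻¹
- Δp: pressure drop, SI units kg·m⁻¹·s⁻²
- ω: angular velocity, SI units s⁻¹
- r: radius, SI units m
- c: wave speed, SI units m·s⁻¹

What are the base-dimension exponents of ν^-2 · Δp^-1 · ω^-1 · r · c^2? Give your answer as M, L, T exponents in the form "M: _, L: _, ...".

M: -1, L: 0, T: 3

Collect each base-dimension exponent across the product:
  M: −2·(0) − (1) − (0) + (0) + 2·(0) = -1
  L: −2·(2) − (-1) − (0) + (1) + 2·(1) = 0
  T: −2·(-1) − (-2) − (-1) + (0) + 2·(-1) = 3
So the dimensions are [M⁻¹ T³].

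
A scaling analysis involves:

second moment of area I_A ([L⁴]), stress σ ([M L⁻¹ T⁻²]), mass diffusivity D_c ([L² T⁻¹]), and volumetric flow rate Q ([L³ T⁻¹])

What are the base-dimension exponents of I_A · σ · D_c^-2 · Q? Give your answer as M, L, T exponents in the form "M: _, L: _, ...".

Collect each base-dimension exponent across the product:
  M: (0) + (1) − 2·(0) + (0) = 1
  L: (4) + (-1) − 2·(2) + (3) = 2
  T: (0) + (-2) − 2·(-1) + (-1) = -1
So the dimensions are [M L² T⁻¹].

M: 1, L: 2, T: -1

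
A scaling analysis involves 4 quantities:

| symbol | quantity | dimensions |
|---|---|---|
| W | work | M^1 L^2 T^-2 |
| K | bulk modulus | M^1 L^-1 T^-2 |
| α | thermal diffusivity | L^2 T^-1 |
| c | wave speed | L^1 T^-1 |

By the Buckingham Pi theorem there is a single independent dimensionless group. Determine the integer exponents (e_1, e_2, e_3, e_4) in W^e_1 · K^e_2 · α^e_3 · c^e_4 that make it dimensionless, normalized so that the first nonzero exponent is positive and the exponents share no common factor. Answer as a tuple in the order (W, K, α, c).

M: e_1·(1) + e_2·(1) + e_3·(0) + e_4·(0) = 0
L: e_1·(2) + e_2·(-1) + e_3·(2) + e_4·(1) = 0
T: e_1·(-2) + e_2·(-2) + e_3·(-1) + e_4·(-1) = 0
Solving this homogeneous linear system for the smallest-integer solution (first nonzero entry positive) gives (1, -1, -3, 3).

(1, -1, -3, 3)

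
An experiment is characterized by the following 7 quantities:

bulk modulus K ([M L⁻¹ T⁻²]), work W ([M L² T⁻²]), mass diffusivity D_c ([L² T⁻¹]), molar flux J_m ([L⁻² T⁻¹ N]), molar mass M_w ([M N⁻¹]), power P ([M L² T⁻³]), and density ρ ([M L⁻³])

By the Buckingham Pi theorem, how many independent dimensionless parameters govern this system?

There are 7 variables and 4 base dimensions (M, L, T, N).
The dimension matrix has rank 4.
Independent dimensionless groups: 7 − 4 = 3.

3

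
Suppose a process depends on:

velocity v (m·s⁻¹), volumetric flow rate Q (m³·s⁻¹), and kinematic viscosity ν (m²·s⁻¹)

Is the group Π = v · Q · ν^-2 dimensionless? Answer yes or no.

yes

Sum the exponent of each base dimension across the product:
  M: [v]_M + [Q]_M − 2·[ν]_M = (0) + (0) − 2·(0) = 0
  L: [v]_L + [Q]_L − 2·[ν]_L = (1) + (3) − 2·(2) = 0
  T: [v]_T + [Q]_T − 2·[ν]_T = (-1) + (-1) − 2·(-1) = 0
All base exponents vanish — dimensionless.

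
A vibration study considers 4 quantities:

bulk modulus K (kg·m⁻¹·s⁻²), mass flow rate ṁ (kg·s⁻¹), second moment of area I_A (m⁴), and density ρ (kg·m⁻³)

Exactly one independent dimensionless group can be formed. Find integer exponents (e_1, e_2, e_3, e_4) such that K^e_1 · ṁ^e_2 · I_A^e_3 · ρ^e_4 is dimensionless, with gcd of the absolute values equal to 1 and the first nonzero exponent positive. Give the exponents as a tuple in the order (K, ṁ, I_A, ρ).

M: e_1·(1) + e_2·(1) + e_3·(0) + e_4·(1) = 0
L: e_1·(-1) + e_2·(0) + e_3·(4) + e_4·(-3) = 0
T: e_1·(-2) + e_2·(-1) + e_3·(0) + e_4·(0) = 0
Solving this homogeneous linear system for the smallest-integer solution (first nonzero entry positive) gives (1, -2, 1, 1).

(1, -2, 1, 1)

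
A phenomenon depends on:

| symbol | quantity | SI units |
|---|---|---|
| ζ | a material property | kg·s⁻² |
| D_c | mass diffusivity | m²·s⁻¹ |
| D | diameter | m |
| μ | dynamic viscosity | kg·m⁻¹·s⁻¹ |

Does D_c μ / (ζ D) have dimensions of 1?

yes

Sum the exponent of each base dimension across the product:
  M: −[ζ]_M + [D_c]_M − [D]_M + [μ]_M = −(1) + (0) − (0) + (1) = 0
  L: −[ζ]_L + [D_c]_L − [D]_L + [μ]_L = −(0) + (2) − (1) + (-1) = 0
  T: −[ζ]_T + [D_c]_T − [D]_T + [μ]_T = −(-2) + (-1) − (0) + (-1) = 0
All base exponents vanish — dimensionless.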